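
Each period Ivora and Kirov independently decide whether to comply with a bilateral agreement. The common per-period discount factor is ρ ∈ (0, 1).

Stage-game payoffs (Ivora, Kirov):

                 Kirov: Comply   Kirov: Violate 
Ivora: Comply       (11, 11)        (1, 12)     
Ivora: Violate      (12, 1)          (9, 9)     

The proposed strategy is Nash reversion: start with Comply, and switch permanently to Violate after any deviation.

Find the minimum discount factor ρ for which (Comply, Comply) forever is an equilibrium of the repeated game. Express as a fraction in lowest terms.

1/3

Cooperation forever yields 11 each period: 11/(1−ρ).
Deviating yields 12 once, then 9 forever: 12 + 9ρ/(1−ρ).
No profitable deviation requires 11/(1−ρ) ≥ 12 + 9ρ/(1−ρ).
Multiplying by (1−ρ): 11 ≥ 12(1−ρ) + 9ρ = 12 − 3ρ.
So 3ρ ≥ 1, i.e. ρ ≥ 1/3.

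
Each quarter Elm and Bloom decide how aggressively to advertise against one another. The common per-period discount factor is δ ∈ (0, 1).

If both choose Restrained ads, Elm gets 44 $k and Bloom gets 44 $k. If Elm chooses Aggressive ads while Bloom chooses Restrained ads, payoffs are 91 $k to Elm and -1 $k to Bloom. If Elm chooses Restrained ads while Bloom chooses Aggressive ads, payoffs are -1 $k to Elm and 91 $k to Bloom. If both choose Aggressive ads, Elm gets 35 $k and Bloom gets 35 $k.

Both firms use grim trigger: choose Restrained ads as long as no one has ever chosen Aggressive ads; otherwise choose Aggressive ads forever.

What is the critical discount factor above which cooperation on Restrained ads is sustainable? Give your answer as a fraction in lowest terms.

47/56

Cooperation forever yields 44 each period: 44/(1−δ).
Deviating yields 91 once, then 35 forever: 91 + 35δ/(1−δ).
No profitable deviation requires 44/(1−δ) ≥ 91 + 35δ/(1−δ).
Multiplying by (1−δ): 44 ≥ 91(1−δ) + 35δ = 91 − 56δ.
So 56δ ≥ 47, i.e. δ ≥ 47/56.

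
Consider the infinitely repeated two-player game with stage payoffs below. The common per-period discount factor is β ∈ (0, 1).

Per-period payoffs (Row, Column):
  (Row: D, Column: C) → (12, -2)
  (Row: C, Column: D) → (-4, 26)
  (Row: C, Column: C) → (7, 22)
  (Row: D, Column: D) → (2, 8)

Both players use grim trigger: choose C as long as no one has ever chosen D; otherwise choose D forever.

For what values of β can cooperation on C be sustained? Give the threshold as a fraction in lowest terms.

For Row: deviation gain 12−7 = 5, per-period punishment loss 7−2 = 5. IC gives β ≥ 5/10 = 1/2.
For Column: gain 4, loss 14 per period, so β ≥ 4/18 = 2/9.
The tighter constraint is Row's, so cooperation needs β ≥ 1/2.

1/2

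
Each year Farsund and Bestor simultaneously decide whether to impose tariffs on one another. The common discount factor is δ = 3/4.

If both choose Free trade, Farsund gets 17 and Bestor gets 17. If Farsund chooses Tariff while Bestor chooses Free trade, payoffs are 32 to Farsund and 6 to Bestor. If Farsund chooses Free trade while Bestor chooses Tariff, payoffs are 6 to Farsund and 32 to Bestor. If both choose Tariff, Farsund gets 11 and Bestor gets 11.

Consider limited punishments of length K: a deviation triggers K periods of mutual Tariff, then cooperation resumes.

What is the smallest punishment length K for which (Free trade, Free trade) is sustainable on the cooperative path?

7

Need Σ_{k=1}^{K} δ^k ≥ (32−17)/(17−11) = 2.5000 at δ = 3/4.
At K = 6 the sum is 2.4661 < 2.5000; at K = 7 it is 2.5995 ≥ 2.5000.
So the minimum punishment length is K = 7.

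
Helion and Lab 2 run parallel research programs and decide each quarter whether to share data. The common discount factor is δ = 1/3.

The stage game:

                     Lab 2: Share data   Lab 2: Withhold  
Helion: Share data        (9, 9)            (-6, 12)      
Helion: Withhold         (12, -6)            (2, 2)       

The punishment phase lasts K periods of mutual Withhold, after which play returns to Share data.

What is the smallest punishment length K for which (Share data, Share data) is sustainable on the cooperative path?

Need Σ_{k=1}^{K} δ^k ≥ (12−9)/(9−2) = 0.4286 at δ = 1/3.
At K = 1 the sum is 0.3333 < 0.4286; at K = 2 it is 0.4444 ≥ 0.4286.
So the minimum punishment length is K = 2.

2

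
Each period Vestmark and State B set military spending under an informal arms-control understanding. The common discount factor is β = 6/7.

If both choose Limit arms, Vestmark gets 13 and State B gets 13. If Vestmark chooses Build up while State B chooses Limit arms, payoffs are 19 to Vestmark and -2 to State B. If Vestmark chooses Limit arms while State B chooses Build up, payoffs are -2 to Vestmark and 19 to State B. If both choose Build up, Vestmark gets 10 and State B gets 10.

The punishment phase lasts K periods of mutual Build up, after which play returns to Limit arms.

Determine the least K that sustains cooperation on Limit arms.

3

No profitable deviation requires (13−10)(β+…+β^K) ≥ 19−13, i.e. β+…+β^K ≥ 2 ≈ 2.0000.
With β = 6/7, the partial sums are K=1: 0.8571, K=2: 1.5918, K=3: 2.2216.
K = 3 is the first length at which the sum reaches 2.0000.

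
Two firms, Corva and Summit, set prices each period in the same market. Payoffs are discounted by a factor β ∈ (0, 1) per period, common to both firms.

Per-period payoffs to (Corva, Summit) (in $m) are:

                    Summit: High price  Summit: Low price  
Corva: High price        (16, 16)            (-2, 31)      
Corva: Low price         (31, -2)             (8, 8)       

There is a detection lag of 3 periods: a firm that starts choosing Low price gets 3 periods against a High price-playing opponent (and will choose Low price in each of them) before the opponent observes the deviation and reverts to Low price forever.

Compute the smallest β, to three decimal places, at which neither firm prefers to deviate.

0.867

The best deviation is to choose Low price for all 3 undetected periods, earning 31 each, then 8 forever once detected.
Deviation value: 31(1−β^3)/(1−β) + 8β^3/(1−β); cooperation value: 16/(1−β).
IC: 16 ≥ 31(1−β^3) + 8β^3 = 31 − 23β^3.
So β^3 ≥ 15/23, giving β ≥ (15/23)^(1/3) ≈ 0.867.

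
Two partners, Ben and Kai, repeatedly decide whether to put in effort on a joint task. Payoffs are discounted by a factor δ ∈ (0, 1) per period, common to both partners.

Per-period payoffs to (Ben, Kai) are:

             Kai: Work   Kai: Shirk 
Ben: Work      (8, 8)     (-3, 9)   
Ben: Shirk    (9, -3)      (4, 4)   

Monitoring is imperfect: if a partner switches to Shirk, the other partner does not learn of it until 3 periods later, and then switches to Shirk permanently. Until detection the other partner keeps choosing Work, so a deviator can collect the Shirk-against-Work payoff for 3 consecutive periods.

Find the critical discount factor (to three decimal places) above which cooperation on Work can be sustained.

0.585

A deviator earns 9 for 3 periods, then 4 forever; cooperating earns 8 forever. Multiplying the IC by (1−δ):
8 ≥ 9(1−δ^3) + 4δ^3, so 5·δ^3 ≥ 1 and δ^3 ≥ 1/5.
δ ≥ (1/5)^(1/3) ≈ 0.585.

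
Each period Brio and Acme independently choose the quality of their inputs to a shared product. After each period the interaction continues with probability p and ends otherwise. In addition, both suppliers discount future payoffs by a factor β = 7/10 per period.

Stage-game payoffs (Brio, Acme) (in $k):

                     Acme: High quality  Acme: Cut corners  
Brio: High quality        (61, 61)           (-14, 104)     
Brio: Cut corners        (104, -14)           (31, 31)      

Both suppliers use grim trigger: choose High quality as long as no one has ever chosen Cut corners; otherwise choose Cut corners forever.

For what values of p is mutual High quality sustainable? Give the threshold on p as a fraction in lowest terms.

Expected continuation weight on next period's payoff is β·p = 7/10·p, which plays the role of the discount factor.
Cooperation requires 7/10·p ≥ (104−61)/(104−31) = 43/73, hence p ≥ 430/511.

430/511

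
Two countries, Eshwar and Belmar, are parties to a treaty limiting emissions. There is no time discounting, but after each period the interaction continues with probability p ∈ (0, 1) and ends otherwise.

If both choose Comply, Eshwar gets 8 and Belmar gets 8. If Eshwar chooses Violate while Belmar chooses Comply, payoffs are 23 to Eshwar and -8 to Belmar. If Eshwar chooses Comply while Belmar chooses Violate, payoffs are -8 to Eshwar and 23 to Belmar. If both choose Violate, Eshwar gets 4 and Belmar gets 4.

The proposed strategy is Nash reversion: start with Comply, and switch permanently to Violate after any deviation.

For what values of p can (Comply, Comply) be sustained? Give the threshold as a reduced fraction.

15/19

With no time discounting, the continuation probability p plays the role of the discount factor.
Grim-trigger IC: 8/(1−p) ≥ 23 + 4p/(1−p) ⇒ p ≥ (23−8)/(23−4) = 15/19.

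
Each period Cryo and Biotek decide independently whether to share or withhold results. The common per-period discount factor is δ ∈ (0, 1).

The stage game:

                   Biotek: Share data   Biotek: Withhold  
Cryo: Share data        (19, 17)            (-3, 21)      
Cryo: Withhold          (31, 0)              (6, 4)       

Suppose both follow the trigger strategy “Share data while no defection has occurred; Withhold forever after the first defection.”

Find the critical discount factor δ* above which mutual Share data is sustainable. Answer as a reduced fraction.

12/25

Cryo: cooperation gives 19 each period; deviation gives 31 once then 6 forever.
  19/(1−δ) ≥ 31 + 6δ/(1−δ) ⇒ δ ≥ 12/25.
Biotek: cooperation gives 17 each period; deviation gives 21 once then 4 forever.
  δ ≥ 4/17.
Both must hold, so the binding constraint is Cryo's: δ ≥ 12/25.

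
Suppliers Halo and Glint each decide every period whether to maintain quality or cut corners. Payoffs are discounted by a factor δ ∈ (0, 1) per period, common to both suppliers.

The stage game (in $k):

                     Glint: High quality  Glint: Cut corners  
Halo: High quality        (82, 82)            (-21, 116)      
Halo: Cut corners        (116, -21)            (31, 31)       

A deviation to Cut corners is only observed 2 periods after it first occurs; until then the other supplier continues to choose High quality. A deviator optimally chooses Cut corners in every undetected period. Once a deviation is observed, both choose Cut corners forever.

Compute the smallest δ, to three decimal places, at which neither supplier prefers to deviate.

The best deviation is to choose Cut corners for all 2 undetected periods, earning 116 each, then 31 forever once detected.
Deviation value: 116(1−δ^2)/(1−δ) + 31δ^2/(1−δ); cooperation value: 82/(1−δ).
IC: 82 ≥ 116(1−δ^2) + 31δ^2 = 116 − 85δ^2.
So δ^2 ≥ 34/85 = 2/5, giving δ ≥ (2/5)^(1/2) ≈ 0.632.

0.632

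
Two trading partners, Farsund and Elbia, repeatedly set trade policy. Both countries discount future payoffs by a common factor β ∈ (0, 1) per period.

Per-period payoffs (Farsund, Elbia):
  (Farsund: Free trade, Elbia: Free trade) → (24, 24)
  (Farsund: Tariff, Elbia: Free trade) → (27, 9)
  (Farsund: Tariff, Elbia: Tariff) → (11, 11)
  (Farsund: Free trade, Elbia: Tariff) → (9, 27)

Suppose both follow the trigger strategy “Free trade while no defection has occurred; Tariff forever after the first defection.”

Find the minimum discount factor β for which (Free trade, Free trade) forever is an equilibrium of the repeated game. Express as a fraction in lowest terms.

3/16

One-period gain from deviating is 27 − 24 = 3. The loss is 24 − 11 = 13 in every subsequent period, with present value 13·β/(1−β).
Deviation is unprofitable when 13·β/(1−β) ≥ 3, i.e. β/(1−β) ≥ 3/13.
Equivalently β ≥ 3/(3+13) = 3/16.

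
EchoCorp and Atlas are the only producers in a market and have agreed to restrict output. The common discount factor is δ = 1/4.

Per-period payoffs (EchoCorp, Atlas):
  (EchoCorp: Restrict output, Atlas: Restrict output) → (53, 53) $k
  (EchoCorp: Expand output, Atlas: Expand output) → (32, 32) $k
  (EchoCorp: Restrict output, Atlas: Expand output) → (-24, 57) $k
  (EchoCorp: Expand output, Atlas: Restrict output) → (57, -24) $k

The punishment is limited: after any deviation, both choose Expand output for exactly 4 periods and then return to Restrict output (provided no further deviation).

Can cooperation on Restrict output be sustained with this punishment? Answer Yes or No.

IC: δ+…+δ^4 ≥ (57−53)/(53−32) = 4/21.
At δ = 1/4: partial sum = 0.3320 ≥ 0.1905. Cooperation sustainable.

Yes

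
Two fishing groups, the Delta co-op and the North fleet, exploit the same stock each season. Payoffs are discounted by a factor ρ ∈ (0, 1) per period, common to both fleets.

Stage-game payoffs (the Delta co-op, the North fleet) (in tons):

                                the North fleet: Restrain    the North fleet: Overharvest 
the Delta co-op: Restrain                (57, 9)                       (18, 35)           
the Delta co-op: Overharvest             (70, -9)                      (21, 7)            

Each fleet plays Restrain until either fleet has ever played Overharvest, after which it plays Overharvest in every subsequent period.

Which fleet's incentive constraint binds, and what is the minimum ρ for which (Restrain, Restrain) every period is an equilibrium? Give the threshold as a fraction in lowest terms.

the North fleet; ρ ≥ 13/14

For the Delta co-op: deviation gain 70−57 = 13, per-period punishment loss 57−21 = 36. IC gives ρ ≥ 13/49.
For the North fleet: gain 26, loss 2 per period, so ρ ≥ 26/28 = 13/14.
The tighter constraint is the North fleet's, so cooperation needs ρ ≥ 13/14.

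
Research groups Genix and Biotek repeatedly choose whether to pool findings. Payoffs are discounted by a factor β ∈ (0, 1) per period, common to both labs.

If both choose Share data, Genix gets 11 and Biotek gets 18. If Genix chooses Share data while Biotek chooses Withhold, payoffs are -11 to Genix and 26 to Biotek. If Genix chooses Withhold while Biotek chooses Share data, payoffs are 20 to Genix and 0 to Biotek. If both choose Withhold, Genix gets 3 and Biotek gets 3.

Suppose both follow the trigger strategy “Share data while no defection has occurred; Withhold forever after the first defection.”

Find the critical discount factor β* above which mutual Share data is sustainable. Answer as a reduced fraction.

9/17

Genix: cooperation gives 11 each period; deviation gives 20 once then 3 forever.
  11/(1−β) ≥ 20 + 3β/(1−β) ⇒ β ≥ 9/17.
Biotek: cooperation gives 18 each period; deviation gives 26 once then 3 forever.
  β ≥ 8/23.
Both must hold, so the binding constraint is Genix's: β ≥ 9/17.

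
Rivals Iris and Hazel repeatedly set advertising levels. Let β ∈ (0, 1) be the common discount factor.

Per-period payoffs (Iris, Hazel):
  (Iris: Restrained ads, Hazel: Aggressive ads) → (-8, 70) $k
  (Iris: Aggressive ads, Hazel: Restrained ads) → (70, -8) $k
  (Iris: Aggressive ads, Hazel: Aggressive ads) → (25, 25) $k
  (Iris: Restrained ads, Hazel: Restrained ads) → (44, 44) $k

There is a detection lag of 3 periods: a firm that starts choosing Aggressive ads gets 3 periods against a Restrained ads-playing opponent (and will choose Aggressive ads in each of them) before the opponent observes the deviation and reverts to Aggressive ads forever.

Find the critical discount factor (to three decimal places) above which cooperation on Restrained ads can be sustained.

Deviating for the 3 undetected periods gains 70−44 = 26 per period over cooperation, then loses 44−25 = 19 per period forever once punishment starts.
Gain: 26(1 + β + … + β^2); loss: 19·β^3/(1−β).
No profitable deviation ⇔ 26(1−β^3) ≤ 19·β^3, i.e. β^3 ≥ 26/(26+19) = 26/45.
Hence β ≥ (26/45)^(1/3) ≈ 0.833.

0.833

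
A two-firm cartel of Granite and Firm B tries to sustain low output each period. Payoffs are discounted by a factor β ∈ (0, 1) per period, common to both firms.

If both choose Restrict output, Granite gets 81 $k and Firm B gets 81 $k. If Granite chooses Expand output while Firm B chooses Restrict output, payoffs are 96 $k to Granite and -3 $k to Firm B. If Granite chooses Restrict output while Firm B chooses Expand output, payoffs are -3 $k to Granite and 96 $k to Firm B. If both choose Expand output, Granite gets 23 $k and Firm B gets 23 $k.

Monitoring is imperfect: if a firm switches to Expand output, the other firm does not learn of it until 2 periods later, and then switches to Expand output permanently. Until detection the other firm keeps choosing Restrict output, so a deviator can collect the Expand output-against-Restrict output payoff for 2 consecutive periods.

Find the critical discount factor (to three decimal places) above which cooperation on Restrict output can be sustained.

0.453

A deviator earns 96 for 2 periods, then 23 forever; cooperating earns 81 forever. Multiplying the IC by (1−β):
81 ≥ 96(1−β^2) + 23β^2, so 73·β^2 ≥ 15 and β^2 ≥ 15/73.
β ≥ (15/73)^(1/2) ≈ 0.453.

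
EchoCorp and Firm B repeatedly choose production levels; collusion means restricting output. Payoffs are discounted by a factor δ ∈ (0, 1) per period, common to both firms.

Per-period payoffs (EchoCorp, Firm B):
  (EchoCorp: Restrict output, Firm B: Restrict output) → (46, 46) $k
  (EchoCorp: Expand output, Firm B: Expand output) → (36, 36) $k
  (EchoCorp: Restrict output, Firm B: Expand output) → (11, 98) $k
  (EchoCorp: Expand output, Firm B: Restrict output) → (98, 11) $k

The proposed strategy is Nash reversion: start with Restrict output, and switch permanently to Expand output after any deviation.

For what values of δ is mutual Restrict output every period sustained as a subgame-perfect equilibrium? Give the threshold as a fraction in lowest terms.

Under grim trigger the critical discount factor is (T−C)/(T−P) with T = 98, C = 46, P = 36.
δ* = (98−46)/(98−36) = 52/62 = 26/31.

26/31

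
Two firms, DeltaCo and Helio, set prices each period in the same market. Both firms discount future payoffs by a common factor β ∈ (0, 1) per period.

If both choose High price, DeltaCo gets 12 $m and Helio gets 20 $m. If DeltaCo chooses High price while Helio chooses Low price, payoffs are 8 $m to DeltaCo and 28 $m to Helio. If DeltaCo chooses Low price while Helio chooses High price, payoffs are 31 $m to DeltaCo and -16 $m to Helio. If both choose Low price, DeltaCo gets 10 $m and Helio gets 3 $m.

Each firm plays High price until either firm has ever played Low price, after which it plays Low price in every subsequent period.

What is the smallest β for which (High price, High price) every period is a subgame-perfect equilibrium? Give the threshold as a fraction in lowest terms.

For DeltaCo: deviation gain 31−12 = 19, per-period punishment loss 12−10 = 2. IC gives β ≥ 19/21.
For Helio: gain 8, loss 17 per period, so β ≥ 8/25.
The tighter constraint is DeltaCo's, so cooperation needs β ≥ 19/21.

19/21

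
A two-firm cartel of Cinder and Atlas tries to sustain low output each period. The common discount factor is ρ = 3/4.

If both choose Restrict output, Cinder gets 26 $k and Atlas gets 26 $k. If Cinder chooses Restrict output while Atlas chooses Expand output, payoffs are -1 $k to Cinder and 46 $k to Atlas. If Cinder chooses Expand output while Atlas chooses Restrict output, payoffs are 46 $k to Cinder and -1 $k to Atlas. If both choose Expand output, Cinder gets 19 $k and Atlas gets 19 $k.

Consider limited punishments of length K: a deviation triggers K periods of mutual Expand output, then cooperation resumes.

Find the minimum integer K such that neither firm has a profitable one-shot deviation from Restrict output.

11

No profitable deviation requires (26−19)(ρ+…+ρ^K) ≥ 46−26, i.e. ρ+…+ρ^K ≥ 20/7 ≈ 2.8571.
With ρ = 3/4, the partial sums are K=1: 0.7500, K=2: 1.3125, …, K=9: 2.7747, K=10: 2.8311, K=11: 2.8733.
K = 11 is the first length at which the sum reaches 2.8571.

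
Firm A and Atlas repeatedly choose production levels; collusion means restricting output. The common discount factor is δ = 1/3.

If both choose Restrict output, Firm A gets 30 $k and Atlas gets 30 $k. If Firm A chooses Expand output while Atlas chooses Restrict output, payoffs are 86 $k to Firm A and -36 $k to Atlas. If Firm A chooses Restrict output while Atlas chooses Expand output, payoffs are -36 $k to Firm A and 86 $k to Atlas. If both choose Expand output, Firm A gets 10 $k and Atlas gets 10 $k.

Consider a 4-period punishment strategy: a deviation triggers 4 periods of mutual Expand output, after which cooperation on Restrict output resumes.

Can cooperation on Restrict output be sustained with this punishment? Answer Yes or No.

No

IC: δ+…+δ^4 ≥ (86−30)/(30−10) = 14/5.
At δ = 1/3: partial sum = 0.4938 < 2.8000. Cooperation not sustainable.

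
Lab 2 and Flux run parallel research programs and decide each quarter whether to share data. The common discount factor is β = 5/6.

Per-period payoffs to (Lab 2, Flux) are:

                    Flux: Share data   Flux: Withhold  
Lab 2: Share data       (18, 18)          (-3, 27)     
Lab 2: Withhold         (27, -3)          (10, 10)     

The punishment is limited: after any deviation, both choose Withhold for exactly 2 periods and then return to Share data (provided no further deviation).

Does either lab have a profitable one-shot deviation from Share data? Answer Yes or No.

A one-shot deviation gives 27 now, then 10 for 2 periods, then back to 18.
Gain from deviating: (27−18) today; loss: (18−10) in each of the next 2 periods.
No-deviation condition: (18−10)(β+…+β^2) ≥ 27−18, i.e. β+…+β^2 ≥ 9/8.
At β = 5/6: β+…+β^2 = 1.5278 ≥ 1.1250.
So cooperation is sustainable.

No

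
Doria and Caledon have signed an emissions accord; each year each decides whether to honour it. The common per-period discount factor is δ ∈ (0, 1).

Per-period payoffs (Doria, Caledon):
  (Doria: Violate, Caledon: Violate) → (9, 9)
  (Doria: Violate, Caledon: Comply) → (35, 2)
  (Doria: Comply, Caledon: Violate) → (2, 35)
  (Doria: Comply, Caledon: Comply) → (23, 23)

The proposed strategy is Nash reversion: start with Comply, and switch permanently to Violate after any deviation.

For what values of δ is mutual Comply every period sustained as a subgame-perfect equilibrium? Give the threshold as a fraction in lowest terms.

6/13

Under grim trigger the critical discount factor is (T−C)/(T−P) with T = 35, C = 23, P = 9.
δ* = (35−23)/(35−9) = 12/26 = 6/13.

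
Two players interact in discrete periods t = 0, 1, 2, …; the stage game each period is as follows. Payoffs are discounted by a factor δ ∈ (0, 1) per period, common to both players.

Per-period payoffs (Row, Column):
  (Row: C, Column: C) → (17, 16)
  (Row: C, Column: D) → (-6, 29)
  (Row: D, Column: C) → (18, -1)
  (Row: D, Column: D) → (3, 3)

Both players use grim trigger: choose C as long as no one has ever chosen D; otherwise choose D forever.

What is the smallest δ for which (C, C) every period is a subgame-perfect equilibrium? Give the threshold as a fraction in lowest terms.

1/2

Row: cooperation gives 17 each period; deviation gives 18 once then 3 forever.
  17/(1−δ) ≥ 18 + 3δ/(1−δ) ⇒ δ ≥ 1/15.
Column: cooperation gives 16 each period; deviation gives 29 once then 3 forever.
  δ ≥ 13/26 = 1/2.
Both must hold, so the binding constraint is Column's: δ ≥ 1/2.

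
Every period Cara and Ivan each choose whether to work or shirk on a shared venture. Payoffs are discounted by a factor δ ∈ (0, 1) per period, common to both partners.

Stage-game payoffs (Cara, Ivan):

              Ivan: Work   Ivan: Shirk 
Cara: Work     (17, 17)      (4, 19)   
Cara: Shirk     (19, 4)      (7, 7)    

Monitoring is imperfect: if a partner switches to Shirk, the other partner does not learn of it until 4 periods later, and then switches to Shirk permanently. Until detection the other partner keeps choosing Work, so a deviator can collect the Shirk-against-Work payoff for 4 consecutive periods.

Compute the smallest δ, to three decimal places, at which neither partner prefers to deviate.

Deviating for the 4 undetected periods gains 19−17 = 2 per period over cooperation, then loses 17−7 = 10 per period forever once punishment starts.
Gain: 2(1 + δ + … + δ^3); loss: 10·δ^4/(1−δ).
No profitable deviation ⇔ 2(1−δ^4) ≤ 10·δ^4, i.e. δ^4 ≥ 2/(2+10) = 1/6.
Hence δ ≥ (1/6)^(1/4) ≈ 0.639.

0.639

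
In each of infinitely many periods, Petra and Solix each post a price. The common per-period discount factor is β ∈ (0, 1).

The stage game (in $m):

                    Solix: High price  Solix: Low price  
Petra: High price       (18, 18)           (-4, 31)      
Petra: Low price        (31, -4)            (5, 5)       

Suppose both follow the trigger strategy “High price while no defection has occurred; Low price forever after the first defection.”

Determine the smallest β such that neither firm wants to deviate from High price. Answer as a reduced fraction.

Cooperation forever yields 18 each period: 18/(1−β).
Deviating yields 31 once, then 5 forever: 31 + 5β/(1−β).
No profitable deviation requires 18/(1−β) ≥ 31 + 5β/(1−β).
Multiplying by (1−β): 18 ≥ 31(1−β) + 5β = 31 − 26β.
So 26β ≥ 13, i.e. β ≥ 13/26 = 1/2.

1/2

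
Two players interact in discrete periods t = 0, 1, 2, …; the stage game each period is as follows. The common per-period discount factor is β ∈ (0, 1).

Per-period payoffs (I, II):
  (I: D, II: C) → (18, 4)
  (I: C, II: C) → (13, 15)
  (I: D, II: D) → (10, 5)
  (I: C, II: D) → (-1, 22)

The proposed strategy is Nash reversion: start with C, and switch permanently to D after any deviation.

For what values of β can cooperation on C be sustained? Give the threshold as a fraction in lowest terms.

For I: deviation gain 18−13 = 5, per-period punishment loss 13−10 = 3. IC gives β ≥ 5/8.
For II: gain 7, loss 10 per period, so β ≥ 7/17.
The tighter constraint is I's, so cooperation needs β ≥ 5/8.

5/8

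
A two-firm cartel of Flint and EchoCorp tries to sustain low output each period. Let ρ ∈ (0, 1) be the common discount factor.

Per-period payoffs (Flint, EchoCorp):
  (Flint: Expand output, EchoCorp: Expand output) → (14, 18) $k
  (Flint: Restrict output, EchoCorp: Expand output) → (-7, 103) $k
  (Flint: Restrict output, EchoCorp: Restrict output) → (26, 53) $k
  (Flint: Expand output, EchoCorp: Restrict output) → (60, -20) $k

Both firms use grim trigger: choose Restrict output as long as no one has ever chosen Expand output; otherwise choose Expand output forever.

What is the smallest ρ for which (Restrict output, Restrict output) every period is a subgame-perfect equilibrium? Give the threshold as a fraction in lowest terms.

17/23

Flint: cooperation gives 26 each period; deviation gives 60 once then 14 forever.
  26/(1−ρ) ≥ 60 + 14ρ/(1−ρ) ⇒ ρ ≥ 34/46 = 17/23.
EchoCorp: cooperation gives 53 each period; deviation gives 103 once then 18 forever.
  ρ ≥ 50/85 = 10/17.
Both must hold, so the binding constraint is Flint's: ρ ≥ 17/23.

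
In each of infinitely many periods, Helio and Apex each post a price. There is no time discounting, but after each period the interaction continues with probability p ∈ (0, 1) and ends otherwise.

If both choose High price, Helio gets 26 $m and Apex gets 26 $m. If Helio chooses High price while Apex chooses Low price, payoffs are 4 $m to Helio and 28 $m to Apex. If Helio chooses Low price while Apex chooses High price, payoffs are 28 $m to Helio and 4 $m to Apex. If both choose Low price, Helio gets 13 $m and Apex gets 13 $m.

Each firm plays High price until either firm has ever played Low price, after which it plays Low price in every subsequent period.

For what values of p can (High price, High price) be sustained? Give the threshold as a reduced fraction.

Expected cooperation value is 26 + p·26 + p²·26 + … = 26/(1−p); deviation gives 28 + p·13/(1−p).
26 ≥ 28(1−p) + 13p ⇒ 15p ≥ 2 ⇒ p ≥ 2/15.

2/15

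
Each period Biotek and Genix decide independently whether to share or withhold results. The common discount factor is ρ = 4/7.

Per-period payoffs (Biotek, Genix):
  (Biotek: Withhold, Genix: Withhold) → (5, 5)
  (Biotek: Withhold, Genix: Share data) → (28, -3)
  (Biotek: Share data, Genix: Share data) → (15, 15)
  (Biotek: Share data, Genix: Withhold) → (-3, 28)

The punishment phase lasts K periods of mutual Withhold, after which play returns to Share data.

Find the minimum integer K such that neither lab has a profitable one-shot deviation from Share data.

7

No profitable deviation requires (15−5)(ρ+…+ρ^K) ≥ 28−15, i.e. ρ+…+ρ^K ≥ 13/10 ≈ 1.3000.
With ρ = 4/7, the partial sums are K=1: 0.5714, K=2: 0.8980, …, K=5: 1.2521, K=6: 1.2869, K=7: 1.3068.
K = 7 is the first length at which the sum reaches 1.3000.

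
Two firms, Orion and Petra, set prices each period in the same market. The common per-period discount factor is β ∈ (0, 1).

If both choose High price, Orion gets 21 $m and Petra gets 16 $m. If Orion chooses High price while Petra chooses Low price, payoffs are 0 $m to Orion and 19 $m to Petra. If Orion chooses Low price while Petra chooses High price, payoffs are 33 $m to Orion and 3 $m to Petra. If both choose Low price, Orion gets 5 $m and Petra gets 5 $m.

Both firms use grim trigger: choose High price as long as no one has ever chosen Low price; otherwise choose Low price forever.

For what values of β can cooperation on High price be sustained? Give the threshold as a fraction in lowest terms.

For Orion: deviation gain 33−21 = 12, per-period punishment loss 21−5 = 16. IC gives β ≥ 12/28 = 3/7.
For Petra: gain 3, loss 11 per period, so β ≥ 3/14.
The tighter constraint is Orion's, so cooperation needs β ≥ 3/7.

3/7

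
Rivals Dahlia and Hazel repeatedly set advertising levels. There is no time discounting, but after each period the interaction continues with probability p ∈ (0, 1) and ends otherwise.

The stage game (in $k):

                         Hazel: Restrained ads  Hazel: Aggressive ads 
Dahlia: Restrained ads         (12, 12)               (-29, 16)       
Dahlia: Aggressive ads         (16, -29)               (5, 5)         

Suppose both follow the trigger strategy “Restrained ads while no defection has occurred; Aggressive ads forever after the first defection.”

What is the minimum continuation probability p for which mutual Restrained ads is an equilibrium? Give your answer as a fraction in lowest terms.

With no time discounting, the continuation probability p plays the role of the discount factor.
Grim-trigger IC: 12/(1−p) ≥ 16 + 5p/(1−p) ⇒ p ≥ (16−12)/(16−5) = 4/11.

4/11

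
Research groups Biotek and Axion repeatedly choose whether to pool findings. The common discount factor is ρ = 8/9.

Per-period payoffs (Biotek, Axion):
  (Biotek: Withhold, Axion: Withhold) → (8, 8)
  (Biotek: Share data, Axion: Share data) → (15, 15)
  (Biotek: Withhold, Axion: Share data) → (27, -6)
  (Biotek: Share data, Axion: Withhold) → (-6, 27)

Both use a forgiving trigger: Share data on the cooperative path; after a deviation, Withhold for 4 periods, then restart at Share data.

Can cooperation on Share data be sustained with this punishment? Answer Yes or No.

A one-shot deviation gives 27 now, then 8 for 4 periods, then back to 15.
Gain from deviating: (27−15) today; loss: (15−8) in each of the next 4 periods.
No-deviation condition: (15−8)(ρ+…+ρ^4) ≥ 27−15, i.e. ρ+…+ρ^4 ≥ 12/7.
At ρ = 8/9: ρ+…+ρ^4 = 3.0056 ≥ 1.7143.
So cooperation is sustainable.

Yes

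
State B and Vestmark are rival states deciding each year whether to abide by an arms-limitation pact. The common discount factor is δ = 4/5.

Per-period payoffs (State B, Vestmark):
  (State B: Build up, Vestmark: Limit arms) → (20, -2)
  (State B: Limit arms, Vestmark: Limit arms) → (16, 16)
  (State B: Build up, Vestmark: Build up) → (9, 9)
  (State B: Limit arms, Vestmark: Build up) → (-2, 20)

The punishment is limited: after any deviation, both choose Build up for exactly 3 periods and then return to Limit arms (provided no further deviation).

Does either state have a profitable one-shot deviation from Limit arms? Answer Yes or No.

IC: δ+…+δ^3 ≥ (20−16)/(16−9) = 4/7.
At δ = 4/5: partial sum = 1.9520 ≥ 0.5714. Cooperation sustainable.

No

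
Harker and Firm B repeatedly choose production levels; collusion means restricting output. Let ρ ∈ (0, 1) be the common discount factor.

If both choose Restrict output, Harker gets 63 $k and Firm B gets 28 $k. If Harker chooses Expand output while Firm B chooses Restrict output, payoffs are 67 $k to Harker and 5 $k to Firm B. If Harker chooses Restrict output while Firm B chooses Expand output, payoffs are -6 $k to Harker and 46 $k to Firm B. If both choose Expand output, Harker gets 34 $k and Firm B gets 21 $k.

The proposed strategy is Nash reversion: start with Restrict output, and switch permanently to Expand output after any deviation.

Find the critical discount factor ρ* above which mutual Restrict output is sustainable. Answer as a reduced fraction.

18/25

For Harker: deviation gain 67−63 = 4, per-period punishment loss 63−34 = 29. IC gives ρ ≥ 4/33.
For Firm B: gain 18, loss 7 per period, so ρ ≥ 18/25.
The tighter constraint is Firm B's, so cooperation needs ρ ≥ 18/25.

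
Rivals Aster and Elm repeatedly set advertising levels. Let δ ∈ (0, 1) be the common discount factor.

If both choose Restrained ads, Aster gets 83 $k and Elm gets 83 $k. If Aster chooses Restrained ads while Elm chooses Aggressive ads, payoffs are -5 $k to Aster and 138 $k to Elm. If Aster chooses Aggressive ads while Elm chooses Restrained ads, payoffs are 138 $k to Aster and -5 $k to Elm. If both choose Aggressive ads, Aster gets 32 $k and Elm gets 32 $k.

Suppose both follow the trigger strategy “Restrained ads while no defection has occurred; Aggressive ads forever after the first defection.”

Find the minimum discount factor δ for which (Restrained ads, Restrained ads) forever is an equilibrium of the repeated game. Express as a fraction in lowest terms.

83/(1−δ) ≥ 138 + 32δ/(1−δ)
83 ≥ 138 − 106δ
δ ≥ 55/106.

55/106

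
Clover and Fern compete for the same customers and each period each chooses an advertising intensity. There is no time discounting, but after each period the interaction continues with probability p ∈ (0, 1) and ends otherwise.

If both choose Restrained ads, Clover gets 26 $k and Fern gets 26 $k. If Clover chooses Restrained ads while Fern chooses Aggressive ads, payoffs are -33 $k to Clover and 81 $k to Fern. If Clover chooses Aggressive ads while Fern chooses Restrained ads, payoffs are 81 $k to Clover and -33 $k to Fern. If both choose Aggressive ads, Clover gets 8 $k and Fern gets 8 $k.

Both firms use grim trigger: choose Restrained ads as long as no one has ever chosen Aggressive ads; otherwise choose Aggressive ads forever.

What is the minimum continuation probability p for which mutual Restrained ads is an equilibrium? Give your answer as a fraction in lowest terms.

Expected cooperation value is 26 + p·26 + p²·26 + … = 26/(1−p); deviation gives 81 + p·8/(1−p).
26 ≥ 81(1−p) + 8p ⇒ 73p ≥ 55 ⇒ p ≥ 55/73.

55/73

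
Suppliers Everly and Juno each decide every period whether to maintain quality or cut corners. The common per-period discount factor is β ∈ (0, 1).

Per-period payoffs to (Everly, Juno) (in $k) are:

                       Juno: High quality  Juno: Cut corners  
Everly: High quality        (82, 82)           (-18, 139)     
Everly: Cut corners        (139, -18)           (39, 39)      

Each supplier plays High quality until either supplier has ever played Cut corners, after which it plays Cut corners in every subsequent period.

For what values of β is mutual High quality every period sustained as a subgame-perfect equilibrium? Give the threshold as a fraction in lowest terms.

57/100

Under grim trigger the critical discount factor is (T−C)/(T−P) with T = 139, C = 82, P = 39.
β* = (139−82)/(139−39) = 57/100.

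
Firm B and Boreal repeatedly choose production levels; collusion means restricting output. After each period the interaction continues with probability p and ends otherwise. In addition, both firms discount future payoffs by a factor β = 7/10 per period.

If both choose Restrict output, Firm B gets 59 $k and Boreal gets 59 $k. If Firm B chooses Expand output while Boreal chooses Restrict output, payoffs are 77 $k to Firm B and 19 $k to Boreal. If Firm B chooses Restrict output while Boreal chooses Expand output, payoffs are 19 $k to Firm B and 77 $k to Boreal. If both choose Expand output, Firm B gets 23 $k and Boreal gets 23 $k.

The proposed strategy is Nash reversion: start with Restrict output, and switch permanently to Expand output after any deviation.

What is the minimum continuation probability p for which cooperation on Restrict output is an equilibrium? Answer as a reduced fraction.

Expected continuation weight on next period's payoff is β·p = 7/10·p, which plays the role of the discount factor.
Cooperation requires 7/10·p ≥ (77−59)/(77−23) = 1/3, hence p ≥ 10/21.

10/21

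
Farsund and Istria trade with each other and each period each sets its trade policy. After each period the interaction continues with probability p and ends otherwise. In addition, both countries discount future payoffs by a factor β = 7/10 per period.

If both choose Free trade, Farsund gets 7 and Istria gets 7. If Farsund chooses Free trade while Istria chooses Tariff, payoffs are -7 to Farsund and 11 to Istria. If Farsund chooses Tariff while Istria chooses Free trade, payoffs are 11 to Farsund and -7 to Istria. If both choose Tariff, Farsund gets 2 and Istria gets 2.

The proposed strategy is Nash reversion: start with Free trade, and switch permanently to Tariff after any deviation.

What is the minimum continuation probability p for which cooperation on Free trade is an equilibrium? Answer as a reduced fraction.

40/63

Expected continuation weight on next period's payoff is β·p = 7/10·p, which plays the role of the discount factor.
Cooperation requires 7/10·p ≥ (11−7)/(11−2) = 4/9, hence p ≥ 40/63.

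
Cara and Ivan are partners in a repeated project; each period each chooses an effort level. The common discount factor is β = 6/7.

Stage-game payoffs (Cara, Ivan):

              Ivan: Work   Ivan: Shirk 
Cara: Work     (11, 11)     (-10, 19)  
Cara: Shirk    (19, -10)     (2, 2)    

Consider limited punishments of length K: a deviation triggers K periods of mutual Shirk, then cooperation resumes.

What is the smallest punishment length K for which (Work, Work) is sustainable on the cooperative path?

Need Σ_{k=1}^{K} β^k ≥ (19−11)/(11−2) = 0.8889 at β = 6/7.
At K = 1 the sum is 0.8571 < 0.8889; at K = 2 it is 1.5918 ≥ 0.8889.
So the minimum punishment length is K = 2.

2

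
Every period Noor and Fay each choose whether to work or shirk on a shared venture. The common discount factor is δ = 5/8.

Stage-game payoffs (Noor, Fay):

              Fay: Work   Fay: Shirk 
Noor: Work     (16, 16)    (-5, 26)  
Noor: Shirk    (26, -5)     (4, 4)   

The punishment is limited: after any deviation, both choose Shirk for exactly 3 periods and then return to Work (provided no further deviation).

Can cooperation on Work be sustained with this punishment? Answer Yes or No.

IC: δ+…+δ^3 ≥ (26−16)/(16−4) = 5/6.
At δ = 5/8: partial sum = 1.2598 ≥ 0.8333. Cooperation sustainable.

Yes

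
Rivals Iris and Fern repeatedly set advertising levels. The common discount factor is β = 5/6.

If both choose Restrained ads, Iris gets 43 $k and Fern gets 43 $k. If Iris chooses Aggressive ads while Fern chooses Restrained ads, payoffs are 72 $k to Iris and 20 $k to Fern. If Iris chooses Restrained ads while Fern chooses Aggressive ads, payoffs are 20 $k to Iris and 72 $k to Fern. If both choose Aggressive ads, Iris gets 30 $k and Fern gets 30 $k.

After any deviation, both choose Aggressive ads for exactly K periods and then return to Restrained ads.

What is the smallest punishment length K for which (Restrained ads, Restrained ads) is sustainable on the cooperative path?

Need Σ_{k=1}^{K} β^k ≥ (72−43)/(43−30) = 2.2308 at β = 5/6.
At K = 3 the sum is 2.1065 < 2.2308; at K = 4 it is 2.5887 ≥ 2.2308.
So the minimum punishment length is K = 4.

4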